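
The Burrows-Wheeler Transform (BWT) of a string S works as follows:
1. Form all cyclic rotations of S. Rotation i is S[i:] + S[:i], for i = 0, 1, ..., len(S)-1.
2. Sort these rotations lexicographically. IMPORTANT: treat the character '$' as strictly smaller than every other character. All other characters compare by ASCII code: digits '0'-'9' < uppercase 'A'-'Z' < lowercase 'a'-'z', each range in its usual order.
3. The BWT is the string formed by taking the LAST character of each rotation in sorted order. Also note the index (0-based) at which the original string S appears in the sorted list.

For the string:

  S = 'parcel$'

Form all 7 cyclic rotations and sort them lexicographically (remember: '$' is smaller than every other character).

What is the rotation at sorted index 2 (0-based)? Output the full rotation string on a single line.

Answer: cel$par

Derivation:
All 7 rotations (rotation i = S[i:]+S[:i]):
  rot[0] = parcel$
  rot[1] = arcel$p
  rot[2] = rcel$pa
  rot[3] = cel$par
  rot[4] = el$parc
  rot[5] = l$parce
  rot[6] = $parcel
Sorted (with $ < everything):
  sorted[0] = $parcel
  sorted[1] = arcel$p
  sorted[2] = cel$par
  sorted[3] = el$parc
  sorted[4] = l$parce
  sorted[5] = parcel$
  sorted[6] = rcel$pa
sorted[2] = cel$par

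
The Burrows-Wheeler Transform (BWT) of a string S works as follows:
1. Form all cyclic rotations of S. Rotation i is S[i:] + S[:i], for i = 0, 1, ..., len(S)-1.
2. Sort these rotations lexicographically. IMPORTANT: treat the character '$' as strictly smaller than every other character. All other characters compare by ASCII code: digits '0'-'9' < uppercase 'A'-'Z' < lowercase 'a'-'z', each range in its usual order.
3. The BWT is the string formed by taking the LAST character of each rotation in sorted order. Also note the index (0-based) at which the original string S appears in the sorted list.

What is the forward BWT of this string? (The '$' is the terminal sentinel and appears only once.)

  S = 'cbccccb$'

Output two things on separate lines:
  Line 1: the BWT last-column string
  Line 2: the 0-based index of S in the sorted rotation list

Answer: bccc$ccb
4

Derivation:
All 8 rotations (rotation i = S[i:]+S[:i]):
  rot[0] = cbccccb$
  rot[1] = bccccb$c
  rot[2] = ccccb$cb
  rot[3] = cccb$cbc
  rot[4] = ccb$cbcc
  rot[5] = cb$cbccc
  rot[6] = b$cbcccc
  rot[7] = $cbccccb
Sorted (with $ < everything):
  sorted[0] = $cbccccb  (last char: 'b')
  sorted[1] = b$cbcccc  (last char: 'c')
  sorted[2] = bccccb$c  (last char: 'c')
  sorted[3] = cb$cbccc  (last char: 'c')
  sorted[4] = cbccccb$  (last char: '$')
  sorted[5] = ccb$cbcc  (last char: 'c')
  sorted[6] = cccb$cbc  (last char: 'c')
  sorted[7] = ccccb$cb  (last char: 'b')
Last column: bccc$ccb
Original string S is at sorted index 4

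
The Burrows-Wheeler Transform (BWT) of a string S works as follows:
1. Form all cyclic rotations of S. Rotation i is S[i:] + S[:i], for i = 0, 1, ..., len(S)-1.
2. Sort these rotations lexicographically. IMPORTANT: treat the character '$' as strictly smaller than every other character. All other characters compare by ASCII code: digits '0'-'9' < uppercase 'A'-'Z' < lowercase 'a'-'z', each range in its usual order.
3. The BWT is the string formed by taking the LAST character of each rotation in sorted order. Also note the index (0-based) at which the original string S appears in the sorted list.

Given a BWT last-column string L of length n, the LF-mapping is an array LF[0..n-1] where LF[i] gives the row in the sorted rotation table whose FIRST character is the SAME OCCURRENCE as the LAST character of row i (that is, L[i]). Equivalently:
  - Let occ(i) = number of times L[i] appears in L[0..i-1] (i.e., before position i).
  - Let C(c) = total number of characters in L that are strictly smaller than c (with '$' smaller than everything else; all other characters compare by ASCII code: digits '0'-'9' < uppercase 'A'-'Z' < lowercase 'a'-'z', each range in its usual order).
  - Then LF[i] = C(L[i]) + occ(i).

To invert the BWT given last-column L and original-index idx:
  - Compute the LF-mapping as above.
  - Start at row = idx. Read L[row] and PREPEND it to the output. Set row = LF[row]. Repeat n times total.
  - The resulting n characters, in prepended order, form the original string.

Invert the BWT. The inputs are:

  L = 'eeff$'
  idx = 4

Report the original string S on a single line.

Answer: ffee$

Derivation:
LF mapping: 1 2 3 4 0
Walk LF starting at row 4, prepending L[row]:
  step 1: row=4, L[4]='$', prepend. Next row=LF[4]=0
  step 2: row=0, L[0]='e', prepend. Next row=LF[0]=1
  step 3: row=1, L[1]='e', prepend. Next row=LF[1]=2
  step 4: row=2, L[2]='f', prepend. Next row=LF[2]=3
  step 5: row=3, L[3]='f', prepend. Next row=LF[3]=4
Reversed output: ffee$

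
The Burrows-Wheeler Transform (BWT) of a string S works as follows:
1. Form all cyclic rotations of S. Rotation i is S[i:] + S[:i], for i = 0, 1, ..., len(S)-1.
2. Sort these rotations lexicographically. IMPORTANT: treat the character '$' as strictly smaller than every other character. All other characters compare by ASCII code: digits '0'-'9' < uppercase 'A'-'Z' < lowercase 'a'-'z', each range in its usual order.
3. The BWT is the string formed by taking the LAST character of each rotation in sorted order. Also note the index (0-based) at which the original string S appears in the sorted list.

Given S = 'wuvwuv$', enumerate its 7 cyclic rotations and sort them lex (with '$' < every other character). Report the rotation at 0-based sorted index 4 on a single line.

Answer: vwuv$wu

Derivation:
All 7 rotations (rotation i = S[i:]+S[:i]):
  rot[0] = wuvwuv$
  rot[1] = uvwuv$w
  rot[2] = vwuv$wu
  rot[3] = wuv$wuv
  rot[4] = uv$wuvw
  rot[5] = v$wuvwu
  rot[6] = $wuvwuv
Sorted (with $ < everything):
  sorted[0] = $wuvwuv
  sorted[1] = uv$wuvw
  sorted[2] = uvwuv$w
  sorted[3] = v$wuvwu
  sorted[4] = vwuv$wu
  sorted[5] = wuv$wuv
  sorted[6] = wuvwuv$
sorted[4] = vwuv$wu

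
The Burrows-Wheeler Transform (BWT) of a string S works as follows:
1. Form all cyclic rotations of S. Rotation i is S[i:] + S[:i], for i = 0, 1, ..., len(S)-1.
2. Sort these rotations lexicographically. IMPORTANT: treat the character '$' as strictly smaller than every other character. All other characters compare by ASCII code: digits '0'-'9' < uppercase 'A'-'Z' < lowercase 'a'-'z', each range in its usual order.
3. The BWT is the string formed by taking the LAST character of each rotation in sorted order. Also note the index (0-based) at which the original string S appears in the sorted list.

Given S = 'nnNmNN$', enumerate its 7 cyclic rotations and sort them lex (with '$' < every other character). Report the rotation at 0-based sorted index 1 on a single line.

Answer: N$nnNmN

Derivation:
All 7 rotations (rotation i = S[i:]+S[:i]):
  rot[0] = nnNmNN$
  rot[1] = nNmNN$n
  rot[2] = NmNN$nn
  rot[3] = mNN$nnN
  rot[4] = NN$nnNm
  rot[5] = N$nnNmN
  rot[6] = $nnNmNN
Sorted (with $ < everything):
  sorted[0] = $nnNmNN
  sorted[1] = N$nnNmN
  sorted[2] = NN$nnNm
  sorted[3] = NmNN$nn
  sorted[4] = mNN$nnN
  sorted[5] = nNmNN$n
  sorted[6] = nnNmNN$
sorted[1] = N$nnNmN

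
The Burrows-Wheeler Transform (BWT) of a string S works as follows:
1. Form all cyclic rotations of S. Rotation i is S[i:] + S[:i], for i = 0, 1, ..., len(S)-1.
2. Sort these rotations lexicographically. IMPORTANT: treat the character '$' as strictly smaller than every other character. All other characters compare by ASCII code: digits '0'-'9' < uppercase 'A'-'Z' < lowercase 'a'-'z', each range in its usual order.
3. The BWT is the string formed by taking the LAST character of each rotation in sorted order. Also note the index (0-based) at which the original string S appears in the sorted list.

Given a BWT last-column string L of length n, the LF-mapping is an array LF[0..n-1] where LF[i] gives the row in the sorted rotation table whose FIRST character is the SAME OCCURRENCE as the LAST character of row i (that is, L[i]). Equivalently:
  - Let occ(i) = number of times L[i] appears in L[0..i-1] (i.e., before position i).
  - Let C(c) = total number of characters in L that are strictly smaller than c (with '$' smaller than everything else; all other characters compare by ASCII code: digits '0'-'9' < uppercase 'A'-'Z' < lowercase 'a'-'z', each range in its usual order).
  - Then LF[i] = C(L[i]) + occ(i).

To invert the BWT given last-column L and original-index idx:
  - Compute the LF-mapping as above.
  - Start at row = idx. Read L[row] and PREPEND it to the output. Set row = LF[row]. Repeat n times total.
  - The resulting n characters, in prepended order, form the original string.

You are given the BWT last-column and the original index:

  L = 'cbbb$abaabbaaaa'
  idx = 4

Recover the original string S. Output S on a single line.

LF mapping: 14 8 9 10 0 1 11 2 3 12 13 4 5 6 7
Walk LF starting at row 4, prepending L[row]:
  step 1: row=4, L[4]='$', prepend. Next row=LF[4]=0
  step 2: row=0, L[0]='c', prepend. Next row=LF[0]=14
  step 3: row=14, L[14]='a', prepend. Next row=LF[14]=7
  step 4: row=7, L[7]='a', prepend. Next row=LF[7]=2
  step 5: row=2, L[2]='b', prepend. Next row=LF[2]=9
  step 6: row=9, L[9]='b', prepend. Next row=LF[9]=12
  step 7: row=12, L[12]='a', prepend. Next row=LF[12]=5
  step 8: row=5, L[5]='a', prepend. Next row=LF[5]=1
  step 9: row=1, L[1]='b', prepend. Next row=LF[1]=8
  step 10: row=8, L[8]='a', prepend. Next row=LF[8]=3
  step 11: row=3, L[3]='b', prepend. Next row=LF[3]=10
  step 12: row=10, L[10]='b', prepend. Next row=LF[10]=13
  step 13: row=13, L[13]='a', prepend. Next row=LF[13]=6
  step 14: row=6, L[6]='b', prepend. Next row=LF[6]=11
  step 15: row=11, L[11]='a', prepend. Next row=LF[11]=4
Reversed output: ababbabaabbaac$

Answer: ababbabaabbaac$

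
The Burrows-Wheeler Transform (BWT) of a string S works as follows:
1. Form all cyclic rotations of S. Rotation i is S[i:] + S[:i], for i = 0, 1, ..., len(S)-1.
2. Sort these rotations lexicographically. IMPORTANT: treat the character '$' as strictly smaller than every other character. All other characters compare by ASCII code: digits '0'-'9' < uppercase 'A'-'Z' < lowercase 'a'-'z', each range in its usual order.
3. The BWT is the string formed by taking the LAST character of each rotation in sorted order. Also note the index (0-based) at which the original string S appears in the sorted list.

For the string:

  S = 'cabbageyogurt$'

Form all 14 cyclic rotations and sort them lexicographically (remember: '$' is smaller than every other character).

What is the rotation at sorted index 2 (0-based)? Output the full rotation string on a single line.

Answer: ageyogurt$cabb

Derivation:
All 14 rotations (rotation i = S[i:]+S[:i]):
  rot[0] = cabbageyogurt$
  rot[1] = abbageyogurt$c
  rot[2] = bbageyogurt$ca
  rot[3] = bageyogurt$cab
  rot[4] = ageyogurt$cabb
  rot[5] = geyogurt$cabba
  rot[6] = eyogurt$cabbag
  rot[7] = yogurt$cabbage
  rot[8] = ogurt$cabbagey
  rot[9] = gurt$cabbageyo
  rot[10] = urt$cabbageyog
  rot[11] = rt$cabbageyogu
  rot[12] = t$cabbageyogur
  rot[13] = $cabbageyogurt
Sorted (with $ < everything):
  sorted[0] = $cabbageyogurt
  sorted[1] = abbageyogurt$c
  sorted[2] = ageyogurt$cabb
  sorted[3] = bageyogurt$cab
  sorted[4] = bbageyogurt$ca
  sorted[5] = cabbageyogurt$
  sorted[6] = eyogurt$cabbag
  sorted[7] = geyogurt$cabba
  sorted[8] = gurt$cabbageyo
  sorted[9] = ogurt$cabbagey
  sorted[10] = rt$cabbageyogu
  sorted[11] = t$cabbageyogur
  sorted[12] = urt$cabbageyog
  sorted[13] = yogurt$cabbage
sorted[2] = ageyogurt$cabb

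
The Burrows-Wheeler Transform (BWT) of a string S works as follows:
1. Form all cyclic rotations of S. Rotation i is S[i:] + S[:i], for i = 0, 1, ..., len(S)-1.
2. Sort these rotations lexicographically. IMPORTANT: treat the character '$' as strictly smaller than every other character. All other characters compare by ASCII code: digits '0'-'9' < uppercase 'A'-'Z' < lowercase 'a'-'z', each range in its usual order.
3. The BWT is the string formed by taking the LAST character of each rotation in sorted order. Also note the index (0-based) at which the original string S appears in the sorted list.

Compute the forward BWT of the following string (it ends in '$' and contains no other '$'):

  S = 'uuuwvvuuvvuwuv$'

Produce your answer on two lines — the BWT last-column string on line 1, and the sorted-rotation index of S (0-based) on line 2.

All 15 rotations (rotation i = S[i:]+S[:i]):
  rot[0] = uuuwvvuuvvuwuv$
  rot[1] = uuwvvuuvvuwuv$u
  rot[2] = uwvvuuvvuwuv$uu
  rot[3] = wvvuuvvuwuv$uuu
  rot[4] = vvuuvvuwuv$uuuw
  rot[5] = vuuvvuwuv$uuuwv
  rot[6] = uuvvuwuv$uuuwvv
  rot[7] = uvvuwuv$uuuwvvu
  rot[8] = vvuwuv$uuuwvvuu
  rot[9] = vuwuv$uuuwvvuuv
  rot[10] = uwuv$uuuwvvuuvv
  rot[11] = wuv$uuuwvvuuvvu
  rot[12] = uv$uuuwvvuuvvuw
  rot[13] = v$uuuwvvuuvvuwu
  rot[14] = $uuuwvvuuvvuwuv
Sorted (with $ < everything):
  sorted[0] = $uuuwvvuuvvuwuv  (last char: 'v')
  sorted[1] = uuuwvvuuvvuwuv$  (last char: '$')
  sorted[2] = uuvvuwuv$uuuwvv  (last char: 'v')
  sorted[3] = uuwvvuuvvuwuv$u  (last char: 'u')
  sorted[4] = uv$uuuwvvuuvvuw  (last char: 'w')
  sorted[5] = uvvuwuv$uuuwvvu  (last char: 'u')
  sorted[6] = uwuv$uuuwvvuuvv  (last char: 'v')
  sorted[7] = uwvvuuvvuwuv$uu  (last char: 'u')
  sorted[8] = v$uuuwvvuuvvuwu  (last char: 'u')
  sorted[9] = vuuvvuwuv$uuuwv  (last char: 'v')
  sorted[10] = vuwuv$uuuwvvuuv  (last char: 'v')
  sorted[11] = vvuuvvuwuv$uuuw  (last char: 'w')
  sorted[12] = vvuwuv$uuuwvvuu  (last char: 'u')
  sorted[13] = wuv$uuuwvvuuvvu  (last char: 'u')
  sorted[14] = wvvuuvvuwuv$uuu  (last char: 'u')
Last column: v$vuwuvuuvvwuuu
Original string S is at sorted index 1

Answer: v$vuwuvuuvvwuuu
1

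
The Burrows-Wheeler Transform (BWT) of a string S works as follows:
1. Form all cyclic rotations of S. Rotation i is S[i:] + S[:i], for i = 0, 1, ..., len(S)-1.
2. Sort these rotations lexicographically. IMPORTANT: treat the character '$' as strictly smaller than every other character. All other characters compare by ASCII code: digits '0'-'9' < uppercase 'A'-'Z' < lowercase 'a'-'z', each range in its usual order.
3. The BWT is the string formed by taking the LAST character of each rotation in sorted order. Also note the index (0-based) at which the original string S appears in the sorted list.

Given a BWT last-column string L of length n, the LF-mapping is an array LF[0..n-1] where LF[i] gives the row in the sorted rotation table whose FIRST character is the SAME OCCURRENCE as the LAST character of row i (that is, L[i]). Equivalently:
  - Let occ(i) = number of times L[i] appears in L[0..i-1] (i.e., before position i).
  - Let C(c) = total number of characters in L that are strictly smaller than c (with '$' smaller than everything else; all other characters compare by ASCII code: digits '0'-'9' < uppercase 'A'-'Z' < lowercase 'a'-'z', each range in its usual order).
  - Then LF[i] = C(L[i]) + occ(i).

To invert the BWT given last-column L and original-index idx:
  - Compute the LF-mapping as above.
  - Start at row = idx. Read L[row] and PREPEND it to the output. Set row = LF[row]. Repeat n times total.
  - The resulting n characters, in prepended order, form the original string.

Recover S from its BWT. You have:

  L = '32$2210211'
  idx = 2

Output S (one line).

LF mapping: 9 5 0 6 7 2 1 8 3 4
Walk LF starting at row 2, prepending L[row]:
  step 1: row=2, L[2]='$', prepend. Next row=LF[2]=0
  step 2: row=0, L[0]='3', prepend. Next row=LF[0]=9
  step 3: row=9, L[9]='1', prepend. Next row=LF[9]=4
  step 4: row=4, L[4]='2', prepend. Next row=LF[4]=7
  step 5: row=7, L[7]='2', prepend. Next row=LF[7]=8
  step 6: row=8, L[8]='1', prepend. Next row=LF[8]=3
  step 7: row=3, L[3]='2', prepend. Next row=LF[3]=6
  step 8: row=6, L[6]='0', prepend. Next row=LF[6]=1
  step 9: row=1, L[1]='2', prepend. Next row=LF[1]=5
  step 10: row=5, L[5]='1', prepend. Next row=LF[5]=2
Reversed output: 120212213$

Answer: 120212213$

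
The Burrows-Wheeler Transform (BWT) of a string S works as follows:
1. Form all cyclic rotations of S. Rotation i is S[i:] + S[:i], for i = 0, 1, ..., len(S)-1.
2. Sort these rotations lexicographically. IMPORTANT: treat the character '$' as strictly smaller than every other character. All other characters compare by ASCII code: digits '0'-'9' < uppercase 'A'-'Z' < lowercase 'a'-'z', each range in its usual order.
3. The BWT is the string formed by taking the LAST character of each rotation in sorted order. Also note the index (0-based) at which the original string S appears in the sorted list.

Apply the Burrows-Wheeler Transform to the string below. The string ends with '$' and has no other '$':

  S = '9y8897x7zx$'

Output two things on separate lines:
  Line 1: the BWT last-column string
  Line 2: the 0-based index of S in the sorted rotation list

All 11 rotations (rotation i = S[i:]+S[:i]):
  rot[0] = 9y8897x7zx$
  rot[1] = y8897x7zx$9
  rot[2] = 8897x7zx$9y
  rot[3] = 897x7zx$9y8
  rot[4] = 97x7zx$9y88
  rot[5] = 7x7zx$9y889
  rot[6] = x7zx$9y8897
  rot[7] = 7zx$9y8897x
  rot[8] = zx$9y8897x7
  rot[9] = x$9y8897x7z
  rot[10] = $9y8897x7zx
Sorted (with $ < everything):
  sorted[0] = $9y8897x7zx  (last char: 'x')
  sorted[1] = 7x7zx$9y889  (last char: '9')
  sorted[2] = 7zx$9y8897x  (last char: 'x')
  sorted[3] = 8897x7zx$9y  (last char: 'y')
  sorted[4] = 897x7zx$9y8  (last char: '8')
  sorted[5] = 97x7zx$9y88  (last char: '8')
  sorted[6] = 9y8897x7zx$  (last char: '$')
  sorted[7] = x$9y8897x7z  (last char: 'z')
  sorted[8] = x7zx$9y8897  (last char: '7')
  sorted[9] = y8897x7zx$9  (last char: '9')
  sorted[10] = zx$9y8897x7  (last char: '7')
Last column: x9xy88$z797
Original string S is at sorted index 6

Answer: x9xy88$z797
6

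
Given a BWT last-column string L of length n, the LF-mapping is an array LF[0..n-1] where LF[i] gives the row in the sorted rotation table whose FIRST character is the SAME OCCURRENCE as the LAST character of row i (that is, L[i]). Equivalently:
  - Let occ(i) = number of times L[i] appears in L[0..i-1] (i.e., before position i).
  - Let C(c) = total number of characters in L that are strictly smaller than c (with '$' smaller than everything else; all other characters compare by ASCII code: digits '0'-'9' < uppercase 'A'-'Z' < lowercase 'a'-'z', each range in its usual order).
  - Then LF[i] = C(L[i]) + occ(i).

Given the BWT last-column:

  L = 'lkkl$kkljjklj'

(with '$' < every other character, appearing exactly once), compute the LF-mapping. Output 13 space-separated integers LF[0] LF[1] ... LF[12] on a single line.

Char counts: '$':1, 'j':3, 'k':5, 'l':4
C (first-col start): C('$')=0, C('j')=1, C('k')=4, C('l')=9
L[0]='l': occ=0, LF[0]=C('l')+0=9+0=9
L[1]='k': occ=0, LF[1]=C('k')+0=4+0=4
L[2]='k': occ=1, LF[2]=C('k')+1=4+1=5
L[3]='l': occ=1, LF[3]=C('l')+1=9+1=10
L[4]='$': occ=0, LF[4]=C('$')+0=0+0=0
L[5]='k': occ=2, LF[5]=C('k')+2=4+2=6
L[6]='k': occ=3, LF[6]=C('k')+3=4+3=7
L[7]='l': occ=2, LF[7]=C('l')+2=9+2=11
L[8]='j': occ=0, LF[8]=C('j')+0=1+0=1
L[9]='j': occ=1, LF[9]=C('j')+1=1+1=2
L[10]='k': occ=4, LF[10]=C('k')+4=4+4=8
L[11]='l': occ=3, LF[11]=C('l')+3=9+3=12
L[12]='j': occ=2, LF[12]=C('j')+2=1+2=3

Answer: 9 4 5 10 0 6 7 11 1 2 8 12 3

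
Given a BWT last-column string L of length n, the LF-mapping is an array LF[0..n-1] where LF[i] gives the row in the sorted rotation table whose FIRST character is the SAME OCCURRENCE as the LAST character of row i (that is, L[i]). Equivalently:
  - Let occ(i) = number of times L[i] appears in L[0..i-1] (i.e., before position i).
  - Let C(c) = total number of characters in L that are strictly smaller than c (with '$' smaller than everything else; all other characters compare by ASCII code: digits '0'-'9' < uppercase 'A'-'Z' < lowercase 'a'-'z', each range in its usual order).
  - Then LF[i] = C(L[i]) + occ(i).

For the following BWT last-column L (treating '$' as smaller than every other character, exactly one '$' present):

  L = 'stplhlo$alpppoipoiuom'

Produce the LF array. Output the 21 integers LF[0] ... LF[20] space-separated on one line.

Answer: 18 19 13 5 2 6 9 0 1 7 14 15 16 10 3 17 11 4 20 12 8

Derivation:
Char counts: '$':1, 'a':1, 'h':1, 'i':2, 'l':3, 'm':1, 'o':4, 'p':5, 's':1, 't':1, 'u':1
C (first-col start): C('$')=0, C('a')=1, C('h')=2, C('i')=3, C('l')=5, C('m')=8, C('o')=9, C('p')=13, C('s')=18, C('t')=19, C('u')=20
L[0]='s': occ=0, LF[0]=C('s')+0=18+0=18
L[1]='t': occ=0, LF[1]=C('t')+0=19+0=19
L[2]='p': occ=0, LF[2]=C('p')+0=13+0=13
L[3]='l': occ=0, LF[3]=C('l')+0=5+0=5
L[4]='h': occ=0, LF[4]=C('h')+0=2+0=2
L[5]='l': occ=1, LF[5]=C('l')+1=5+1=6
L[6]='o': occ=0, LF[6]=C('o')+0=9+0=9
L[7]='$': occ=0, LF[7]=C('$')+0=0+0=0
L[8]='a': occ=0, LF[8]=C('a')+0=1+0=1
L[9]='l': occ=2, LF[9]=C('l')+2=5+2=7
L[10]='p': occ=1, LF[10]=C('p')+1=13+1=14
L[11]='p': occ=2, LF[11]=C('p')+2=13+2=15
L[12]='p': occ=3, LF[12]=C('p')+3=13+3=16
L[13]='o': occ=1, LF[13]=C('o')+1=9+1=10
L[14]='i': occ=0, LF[14]=C('i')+0=3+0=3
L[15]='p': occ=4, LF[15]=C('p')+4=13+4=17
L[16]='o': occ=2, LF[16]=C('o')+2=9+2=11
L[17]='i': occ=1, LF[17]=C('i')+1=3+1=4
L[18]='u': occ=0, LF[18]=C('u')+0=20+0=20
L[19]='o': occ=3, LF[19]=C('o')+3=9+3=12
L[20]='m': occ=0, LF[20]=C('m')+0=8+0=8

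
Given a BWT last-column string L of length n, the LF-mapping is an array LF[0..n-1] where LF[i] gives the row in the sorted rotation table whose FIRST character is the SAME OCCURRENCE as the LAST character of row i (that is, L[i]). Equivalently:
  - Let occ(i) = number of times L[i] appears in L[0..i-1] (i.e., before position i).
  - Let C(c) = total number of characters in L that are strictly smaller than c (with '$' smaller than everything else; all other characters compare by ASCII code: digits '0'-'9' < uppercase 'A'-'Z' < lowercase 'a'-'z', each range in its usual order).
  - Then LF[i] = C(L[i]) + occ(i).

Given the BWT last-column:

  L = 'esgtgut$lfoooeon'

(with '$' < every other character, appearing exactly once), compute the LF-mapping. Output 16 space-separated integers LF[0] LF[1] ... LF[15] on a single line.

Answer: 1 12 4 13 5 15 14 0 6 3 8 9 10 2 11 7

Derivation:
Char counts: '$':1, 'e':2, 'f':1, 'g':2, 'l':1, 'n':1, 'o':4, 's':1, 't':2, 'u':1
C (first-col start): C('$')=0, C('e')=1, C('f')=3, C('g')=4, C('l')=6, C('n')=7, C('o')=8, C('s')=12, C('t')=13, C('u')=15
L[0]='e': occ=0, LF[0]=C('e')+0=1+0=1
L[1]='s': occ=0, LF[1]=C('s')+0=12+0=12
L[2]='g': occ=0, LF[2]=C('g')+0=4+0=4
L[3]='t': occ=0, LF[3]=C('t')+0=13+0=13
L[4]='g': occ=1, LF[4]=C('g')+1=4+1=5
L[5]='u': occ=0, LF[5]=C('u')+0=15+0=15
L[6]='t': occ=1, LF[6]=C('t')+1=13+1=14
L[7]='$': occ=0, LF[7]=C('$')+0=0+0=0
L[8]='l': occ=0, LF[8]=C('l')+0=6+0=6
L[9]='f': occ=0, LF[9]=C('f')+0=3+0=3
L[10]='o': occ=0, LF[10]=C('o')+0=8+0=8
L[11]='o': occ=1, LF[11]=C('o')+1=8+1=9
L[12]='o': occ=2, LF[12]=C('o')+2=8+2=10
L[13]='e': occ=1, LF[13]=C('e')+1=1+1=2
L[14]='o': occ=3, LF[14]=C('o')+3=8+3=11
L[15]='n': occ=0, LF[15]=C('n')+0=7+0=7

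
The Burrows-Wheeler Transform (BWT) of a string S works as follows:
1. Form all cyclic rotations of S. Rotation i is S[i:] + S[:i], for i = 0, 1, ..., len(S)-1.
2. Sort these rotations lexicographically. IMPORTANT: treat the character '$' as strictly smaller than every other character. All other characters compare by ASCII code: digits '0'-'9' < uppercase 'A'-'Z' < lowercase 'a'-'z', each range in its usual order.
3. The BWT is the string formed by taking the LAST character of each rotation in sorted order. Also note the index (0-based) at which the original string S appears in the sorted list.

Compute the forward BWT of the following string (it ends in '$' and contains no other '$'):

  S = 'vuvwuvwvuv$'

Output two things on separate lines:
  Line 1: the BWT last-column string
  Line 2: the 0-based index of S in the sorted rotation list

All 11 rotations (rotation i = S[i:]+S[:i]):
  rot[0] = vuvwuvwvuv$
  rot[1] = uvwuvwvuv$v
  rot[2] = vwuvwvuv$vu
  rot[3] = wuvwvuv$vuv
  rot[4] = uvwvuv$vuvw
  rot[5] = vwvuv$vuvwu
  rot[6] = wvuv$vuvwuv
  rot[7] = vuv$vuvwuvw
  rot[8] = uv$vuvwuvwv
  rot[9] = v$vuvwuvwvu
  rot[10] = $vuvwuvwvuv
Sorted (with $ < everything):
  sorted[0] = $vuvwuvwvuv  (last char: 'v')
  sorted[1] = uv$vuvwuvwv  (last char: 'v')
  sorted[2] = uvwuvwvuv$v  (last char: 'v')
  sorted[3] = uvwvuv$vuvw  (last char: 'w')
  sorted[4] = v$vuvwuvwvu  (last char: 'u')
  sorted[5] = vuv$vuvwuvw  (last char: 'w')
  sorted[6] = vuvwuvwvuv$  (last char: '$')
  sorted[7] = vwuvwvuv$vu  (last char: 'u')
  sorted[8] = vwvuv$vuvwu  (last char: 'u')
  sorted[9] = wuvwvuv$vuv  (last char: 'v')
  sorted[10] = wvuv$vuvwuv  (last char: 'v')
Last column: vvvwuw$uuvv
Original string S is at sorted index 6

Answer: vvvwuw$uuvv
6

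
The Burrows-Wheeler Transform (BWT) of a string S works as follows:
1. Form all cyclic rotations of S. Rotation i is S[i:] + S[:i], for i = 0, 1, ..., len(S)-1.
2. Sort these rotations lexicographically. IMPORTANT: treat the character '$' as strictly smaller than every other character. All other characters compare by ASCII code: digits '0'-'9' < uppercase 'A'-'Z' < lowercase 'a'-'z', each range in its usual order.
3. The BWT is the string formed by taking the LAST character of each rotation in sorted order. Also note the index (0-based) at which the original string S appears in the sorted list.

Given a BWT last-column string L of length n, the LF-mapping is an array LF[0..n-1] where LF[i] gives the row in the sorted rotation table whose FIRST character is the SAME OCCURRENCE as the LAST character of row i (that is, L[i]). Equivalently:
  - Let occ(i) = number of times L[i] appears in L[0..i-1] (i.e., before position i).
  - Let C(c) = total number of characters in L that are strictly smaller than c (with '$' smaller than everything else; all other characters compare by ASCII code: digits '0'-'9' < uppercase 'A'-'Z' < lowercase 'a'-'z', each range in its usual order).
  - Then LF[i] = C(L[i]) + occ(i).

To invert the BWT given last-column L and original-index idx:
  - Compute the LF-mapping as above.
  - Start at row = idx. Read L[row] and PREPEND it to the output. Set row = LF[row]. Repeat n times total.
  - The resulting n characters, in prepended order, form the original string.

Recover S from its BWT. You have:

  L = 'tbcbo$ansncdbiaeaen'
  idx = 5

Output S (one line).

LF mapping: 18 4 7 5 16 0 1 13 17 14 8 9 6 12 2 10 3 11 15
Walk LF starting at row 5, prepending L[row]:
  step 1: row=5, L[5]='$', prepend. Next row=LF[5]=0
  step 2: row=0, L[0]='t', prepend. Next row=LF[0]=18
  step 3: row=18, L[18]='n', prepend. Next row=LF[18]=15
  step 4: row=15, L[15]='e', prepend. Next row=LF[15]=10
  step 5: row=10, L[10]='c', prepend. Next row=LF[10]=8
  step 6: row=8, L[8]='s', prepend. Next row=LF[8]=17
  step 7: row=17, L[17]='e', prepend. Next row=LF[17]=11
  step 8: row=11, L[11]='d', prepend. Next row=LF[11]=9
  step 9: row=9, L[9]='n', prepend. Next row=LF[9]=14
  step 10: row=14, L[14]='a', prepend. Next row=LF[14]=2
  step 11: row=2, L[2]='c', prepend. Next row=LF[2]=7
  step 12: row=7, L[7]='n', prepend. Next row=LF[7]=13
  step 13: row=13, L[13]='i', prepend. Next row=LF[13]=12
  step 14: row=12, L[12]='b', prepend. Next row=LF[12]=6
  step 15: row=6, L[6]='a', prepend. Next row=LF[6]=1
  step 16: row=1, L[1]='b', prepend. Next row=LF[1]=4
  step 17: row=4, L[4]='o', prepend. Next row=LF[4]=16
  step 18: row=16, L[16]='a', prepend. Next row=LF[16]=3
  step 19: row=3, L[3]='b', prepend. Next row=LF[3]=5
Reversed output: baobabincandescent$

Answer: baobabincandescent$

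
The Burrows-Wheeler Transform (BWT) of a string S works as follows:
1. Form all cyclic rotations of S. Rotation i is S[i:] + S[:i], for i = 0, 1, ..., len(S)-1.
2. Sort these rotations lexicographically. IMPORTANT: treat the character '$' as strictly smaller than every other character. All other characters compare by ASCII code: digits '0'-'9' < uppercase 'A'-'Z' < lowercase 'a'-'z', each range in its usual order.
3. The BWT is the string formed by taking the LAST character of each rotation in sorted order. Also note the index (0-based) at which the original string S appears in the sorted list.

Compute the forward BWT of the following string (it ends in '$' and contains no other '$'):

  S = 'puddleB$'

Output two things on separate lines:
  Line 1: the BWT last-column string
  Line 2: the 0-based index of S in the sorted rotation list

All 8 rotations (rotation i = S[i:]+S[:i]):
  rot[0] = puddleB$
  rot[1] = uddleB$p
  rot[2] = ddleB$pu
  rot[3] = dleB$pud
  rot[4] = leB$pudd
  rot[5] = eB$puddl
  rot[6] = B$puddle
  rot[7] = $puddleB
Sorted (with $ < everything):
  sorted[0] = $puddleB  (last char: 'B')
  sorted[1] = B$puddle  (last char: 'e')
  sorted[2] = ddleB$pu  (last char: 'u')
  sorted[3] = dleB$pud  (last char: 'd')
  sorted[4] = eB$puddl  (last char: 'l')
  sorted[5] = leB$pudd  (last char: 'd')
  sorted[6] = puddleB$  (last char: '$')
  sorted[7] = uddleB$p  (last char: 'p')
Last column: Beudld$p
Original string S is at sorted index 6

Answer: Beudld$p
6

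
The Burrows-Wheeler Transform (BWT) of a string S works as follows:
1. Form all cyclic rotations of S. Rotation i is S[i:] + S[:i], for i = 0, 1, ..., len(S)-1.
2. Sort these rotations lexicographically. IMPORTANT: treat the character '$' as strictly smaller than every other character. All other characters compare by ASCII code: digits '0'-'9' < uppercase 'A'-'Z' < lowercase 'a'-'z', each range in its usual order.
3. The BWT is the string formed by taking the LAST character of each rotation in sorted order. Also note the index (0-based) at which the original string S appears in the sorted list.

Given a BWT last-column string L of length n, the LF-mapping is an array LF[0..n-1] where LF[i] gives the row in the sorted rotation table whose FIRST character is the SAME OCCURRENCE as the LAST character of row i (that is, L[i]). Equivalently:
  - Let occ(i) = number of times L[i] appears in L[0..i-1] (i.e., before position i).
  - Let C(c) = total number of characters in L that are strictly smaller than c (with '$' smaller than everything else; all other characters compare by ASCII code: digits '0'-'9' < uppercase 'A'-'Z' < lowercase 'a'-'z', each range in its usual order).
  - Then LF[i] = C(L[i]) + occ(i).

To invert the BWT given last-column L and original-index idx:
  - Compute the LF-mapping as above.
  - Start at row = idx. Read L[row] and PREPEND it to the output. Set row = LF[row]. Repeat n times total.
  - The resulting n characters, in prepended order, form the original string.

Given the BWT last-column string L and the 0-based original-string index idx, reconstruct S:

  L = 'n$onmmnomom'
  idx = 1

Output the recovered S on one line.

Answer: mmoonnmomn$

Derivation:
LF mapping: 5 0 8 6 1 2 7 9 3 10 4
Walk LF starting at row 1, prepending L[row]:
  step 1: row=1, L[1]='$', prepend. Next row=LF[1]=0
  step 2: row=0, L[0]='n', prepend. Next row=LF[0]=5
  step 3: row=5, L[5]='m', prepend. Next row=LF[5]=2
  step 4: row=2, L[2]='o', prepend. Next row=LF[2]=8
  step 5: row=8, L[8]='m', prepend. Next row=LF[8]=3
  step 6: row=3, L[3]='n', prepend. Next row=LF[3]=6
  step 7: row=6, L[6]='n', prepend. Next row=LF[6]=7
  step 8: row=7, L[7]='o', prepend. Next row=LF[7]=9
  step 9: row=9, L[9]='o', prepend. Next row=LF[9]=10
  step 10: row=10, L[10]='m', prepend. Next row=LF[10]=4
  step 11: row=4, L[4]='m', prepend. Next row=LF[4]=1
Reversed output: mmoonnmomn$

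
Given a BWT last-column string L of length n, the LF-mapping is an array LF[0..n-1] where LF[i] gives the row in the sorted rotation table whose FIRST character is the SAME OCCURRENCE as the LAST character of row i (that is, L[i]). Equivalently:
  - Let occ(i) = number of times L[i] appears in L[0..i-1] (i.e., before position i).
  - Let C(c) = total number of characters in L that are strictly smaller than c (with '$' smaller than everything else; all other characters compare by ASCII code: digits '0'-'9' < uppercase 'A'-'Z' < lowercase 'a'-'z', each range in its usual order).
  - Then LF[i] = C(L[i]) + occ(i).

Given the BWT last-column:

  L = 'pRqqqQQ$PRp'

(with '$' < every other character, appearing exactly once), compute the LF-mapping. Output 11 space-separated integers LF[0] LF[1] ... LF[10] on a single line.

Char counts: '$':1, 'P':1, 'Q':2, 'R':2, 'p':2, 'q':3
C (first-col start): C('$')=0, C('P')=1, C('Q')=2, C('R')=4, C('p')=6, C('q')=8
L[0]='p': occ=0, LF[0]=C('p')+0=6+0=6
L[1]='R': occ=0, LF[1]=C('R')+0=4+0=4
L[2]='q': occ=0, LF[2]=C('q')+0=8+0=8
L[3]='q': occ=1, LF[3]=C('q')+1=8+1=9
L[4]='q': occ=2, LF[4]=C('q')+2=8+2=10
L[5]='Q': occ=0, LF[5]=C('Q')+0=2+0=2
L[6]='Q': occ=1, LF[6]=C('Q')+1=2+1=3
L[7]='$': occ=0, LF[7]=C('$')+0=0+0=0
L[8]='P': occ=0, LF[8]=C('P')+0=1+0=1
L[9]='R': occ=1, LF[9]=C('R')+1=4+1=5
L[10]='p': occ=1, LF[10]=C('p')+1=6+1=7

Answer: 6 4 8 9 10 2 3 0 1 5 7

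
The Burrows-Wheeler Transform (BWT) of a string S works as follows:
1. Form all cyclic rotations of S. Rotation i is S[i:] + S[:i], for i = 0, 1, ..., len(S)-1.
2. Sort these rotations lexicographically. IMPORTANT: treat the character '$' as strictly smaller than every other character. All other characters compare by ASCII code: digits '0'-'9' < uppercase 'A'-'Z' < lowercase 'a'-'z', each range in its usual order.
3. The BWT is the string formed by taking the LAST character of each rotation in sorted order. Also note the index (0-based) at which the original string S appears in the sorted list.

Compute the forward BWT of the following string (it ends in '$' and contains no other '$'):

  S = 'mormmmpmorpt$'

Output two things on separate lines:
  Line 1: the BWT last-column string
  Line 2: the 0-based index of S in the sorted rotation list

All 13 rotations (rotation i = S[i:]+S[:i]):
  rot[0] = mormmmpmorpt$
  rot[1] = ormmmpmorpt$m
  rot[2] = rmmmpmorpt$mo
  rot[3] = mmmpmorpt$mor
  rot[4] = mmpmorpt$morm
  rot[5] = mpmorpt$mormm
  rot[6] = pmorpt$mormmm
  rot[7] = morpt$mormmmp
  rot[8] = orpt$mormmmpm
  rot[9] = rpt$mormmmpmo
  rot[10] = pt$mormmmpmor
  rot[11] = t$mormmmpmorp
  rot[12] = $mormmmpmorpt
Sorted (with $ < everything):
  sorted[0] = $mormmmpmorpt  (last char: 't')
  sorted[1] = mmmpmorpt$mor  (last char: 'r')
  sorted[2] = mmpmorpt$morm  (last char: 'm')
  sorted[3] = mormmmpmorpt$  (last char: '$')
  sorted[4] = morpt$mormmmp  (last char: 'p')
  sorted[5] = mpmorpt$mormm  (last char: 'm')
  sorted[6] = ormmmpmorpt$m  (last char: 'm')
  sorted[7] = orpt$mormmmpm  (last char: 'm')
  sorted[8] = pmorpt$mormmm  (last char: 'm')
  sorted[9] = pt$mormmmpmor  (last char: 'r')
  sorted[10] = rmmmpmorpt$mo  (last char: 'o')
  sorted[11] = rpt$mormmmpmo  (last char: 'o')
  sorted[12] = t$mormmmpmorp  (last char: 'p')
Last column: trm$pmmmmroop
Original string S is at sorted index 3

Answer: trm$pmmmmroop
3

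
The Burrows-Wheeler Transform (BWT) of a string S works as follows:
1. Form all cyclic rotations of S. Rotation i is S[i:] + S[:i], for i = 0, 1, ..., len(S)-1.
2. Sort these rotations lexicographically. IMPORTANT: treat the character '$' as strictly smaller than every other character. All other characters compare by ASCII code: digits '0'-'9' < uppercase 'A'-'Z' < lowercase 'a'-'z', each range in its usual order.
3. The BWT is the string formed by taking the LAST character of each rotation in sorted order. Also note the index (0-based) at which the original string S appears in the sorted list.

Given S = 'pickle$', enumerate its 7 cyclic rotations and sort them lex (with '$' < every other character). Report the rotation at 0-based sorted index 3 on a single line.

All 7 rotations (rotation i = S[i:]+S[:i]):
  rot[0] = pickle$
  rot[1] = ickle$p
  rot[2] = ckle$pi
  rot[3] = kle$pic
  rot[4] = le$pick
  rot[5] = e$pickl
  rot[6] = $pickle
Sorted (with $ < everything):
  sorted[0] = $pickle
  sorted[1] = ckle$pi
  sorted[2] = e$pickl
  sorted[3] = ickle$p
  sorted[4] = kle$pic
  sorted[5] = le$pick
  sorted[6] = pickle$
sorted[3] = ickle$p

Answer: ickle$p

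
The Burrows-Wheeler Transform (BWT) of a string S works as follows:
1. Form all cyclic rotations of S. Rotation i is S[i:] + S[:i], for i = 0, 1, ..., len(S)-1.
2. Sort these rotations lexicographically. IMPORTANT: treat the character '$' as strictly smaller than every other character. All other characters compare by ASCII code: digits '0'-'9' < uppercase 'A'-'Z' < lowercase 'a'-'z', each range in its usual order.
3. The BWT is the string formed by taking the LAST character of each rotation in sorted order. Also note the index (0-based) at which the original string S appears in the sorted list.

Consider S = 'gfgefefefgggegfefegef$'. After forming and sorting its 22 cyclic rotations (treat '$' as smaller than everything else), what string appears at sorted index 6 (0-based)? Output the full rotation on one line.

Answer: egef$gfgefefefgggegfef

Derivation:
All 22 rotations (rotation i = S[i:]+S[:i]):
  rot[0] = gfgefefefgggegfefegef$
  rot[1] = fgefefefgggegfefegef$g
  rot[2] = gefefefgggegfefegef$gf
  rot[3] = efefefgggegfefegef$gfg
  rot[4] = fefefgggegfefegef$gfge
  rot[5] = efefgggegfefegef$gfgef
  rot[6] = fefgggegfefegef$gfgefe
  rot[7] = efgggegfefegef$gfgefef
  rot[8] = fgggegfefegef$gfgefefe
  rot[9] = gggegfefegef$gfgefefef
  rot[10] = ggegfefegef$gfgefefefg
  rot[11] = gegfefegef$gfgefefefgg
  rot[12] = egfefegef$gfgefefefggg
  rot[13] = gfefegef$gfgefefefggge
  rot[14] = fefegef$gfgefefefgggeg
  rot[15] = efegef$gfgefefefgggegf
  rot[16] = fegef$gfgefefefgggegfe
  rot[17] = egef$gfgefefefgggegfef
  rot[18] = gef$gfgefefefgggegfefe
  rot[19] = ef$gfgefefefgggegfefeg
  rot[20] = f$gfgefefefgggegfefege
  rot[21] = $gfgefefefgggegfefegef
Sorted (with $ < everything):
  sorted[0] = $gfgefefefgggegfefegef
  sorted[1] = ef$gfgefefefgggegfefeg
  sorted[2] = efefefgggegfefegef$gfg
  sorted[3] = efefgggegfefegef$gfgef
  sorted[4] = efegef$gfgefefefgggegf
  sorted[5] = efgggegfefegef$gfgefef
  sorted[6] = egef$gfgefefefgggegfef
  sorted[7] = egfefegef$gfgefefefggg
  sorted[8] = f$gfgefefefgggegfefege
  sorted[9] = fefefgggegfefegef$gfge
  sorted[10] = fefegef$gfgefefefgggeg
  sorted[11] = fefgggegfefegef$gfgefe
  sorted[12] = fegef$gfgefefefgggegfe
  sorted[13] = fgefefefgggegfefegef$g
  sorted[14] = fgggegfefegef$gfgefefe
  sorted[15] = gef$gfgefefefgggegfefe
  sorted[16] = gefefefgggegfefegef$gf
  sorted[17] = gegfefegef$gfgefefefgg
  sorted[18] = gfefegef$gfgefefefggge
  sorted[19] = gfgefefefgggegfefegef$
  sorted[20] = ggegfefegef$gfgefefefg
  sorted[21] = gggegfefegef$gfgefefef
sorted[6] = egef$gfgefefefgggegfef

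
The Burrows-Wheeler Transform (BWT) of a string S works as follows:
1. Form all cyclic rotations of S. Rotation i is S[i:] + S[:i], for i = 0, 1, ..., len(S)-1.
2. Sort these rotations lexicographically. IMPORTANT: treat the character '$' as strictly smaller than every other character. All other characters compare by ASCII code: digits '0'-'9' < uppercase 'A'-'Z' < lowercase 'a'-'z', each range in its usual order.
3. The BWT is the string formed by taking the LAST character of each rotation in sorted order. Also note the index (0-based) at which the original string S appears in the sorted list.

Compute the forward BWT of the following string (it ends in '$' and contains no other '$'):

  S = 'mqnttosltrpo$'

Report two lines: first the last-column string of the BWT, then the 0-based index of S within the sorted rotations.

Answer: os$qptrmtotln
2

Derivation:
All 13 rotations (rotation i = S[i:]+S[:i]):
  rot[0] = mqnttosltrpo$
  rot[1] = qnttosltrpo$m
  rot[2] = nttosltrpo$mq
  rot[3] = ttosltrpo$mqn
  rot[4] = tosltrpo$mqnt
  rot[5] = osltrpo$mqntt
  rot[6] = sltrpo$mqntto
  rot[7] = ltrpo$mqnttos
  rot[8] = trpo$mqnttosl
  rot[9] = rpo$mqnttoslt
  rot[10] = po$mqnttosltr
  rot[11] = o$mqnttosltrp
  rot[12] = $mqnttosltrpo
Sorted (with $ < everything):
  sorted[0] = $mqnttosltrpo  (last char: 'o')
  sorted[1] = ltrpo$mqnttos  (last char: 's')
  sorted[2] = mqnttosltrpo$  (last char: '$')
  sorted[3] = nttosltrpo$mq  (last char: 'q')
  sorted[4] = o$mqnttosltrp  (last char: 'p')
  sorted[5] = osltrpo$mqntt  (last char: 't')
  sorted[6] = po$mqnttosltr  (last char: 'r')
  sorted[7] = qnttosltrpo$m  (last char: 'm')
  sorted[8] = rpo$mqnttoslt  (last char: 't')
  sorted[9] = sltrpo$mqntto  (last char: 'o')
  sorted[10] = tosltrpo$mqnt  (last char: 't')
  sorted[11] = trpo$mqnttosl  (last char: 'l')
  sorted[12] = ttosltrpo$mqn  (last char: 'n')
Last column: os$qptrmtotln
Original string S is at sorted index 2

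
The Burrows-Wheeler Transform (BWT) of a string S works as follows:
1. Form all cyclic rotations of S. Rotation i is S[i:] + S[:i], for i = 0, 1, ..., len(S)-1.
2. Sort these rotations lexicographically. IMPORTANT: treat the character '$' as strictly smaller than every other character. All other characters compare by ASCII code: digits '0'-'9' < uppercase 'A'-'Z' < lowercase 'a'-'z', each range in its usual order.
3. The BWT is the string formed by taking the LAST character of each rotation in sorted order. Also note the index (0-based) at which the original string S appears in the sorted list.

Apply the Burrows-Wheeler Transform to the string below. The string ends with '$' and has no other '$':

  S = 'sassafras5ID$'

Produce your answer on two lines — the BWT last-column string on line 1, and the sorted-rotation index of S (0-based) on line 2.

All 13 rotations (rotation i = S[i:]+S[:i]):
  rot[0] = sassafras5ID$
  rot[1] = assafras5ID$s
  rot[2] = ssafras5ID$sa
  rot[3] = safras5ID$sas
  rot[4] = afras5ID$sass
  rot[5] = fras5ID$sassa
  rot[6] = ras5ID$sassaf
  rot[7] = as5ID$sassafr
  rot[8] = s5ID$sassafra
  rot[9] = 5ID$sassafras
  rot[10] = ID$sassafras5
  rot[11] = D$sassafras5I
  rot[12] = $sassafras5ID
Sorted (with $ < everything):
  sorted[0] = $sassafras5ID  (last char: 'D')
  sorted[1] = 5ID$sassafras  (last char: 's')
  sorted[2] = D$sassafras5I  (last char: 'I')
  sorted[3] = ID$sassafras5  (last char: '5')
  sorted[4] = afras5ID$sass  (last char: 's')
  sorted[5] = as5ID$sassafr  (last char: 'r')
  sorted[6] = assafras5ID$s  (last char: 's')
  sorted[7] = fras5ID$sassa  (last char: 'a')
  sorted[8] = ras5ID$sassaf  (last char: 'f')
  sorted[9] = s5ID$sassafra  (last char: 'a')
  sorted[10] = safras5ID$sas  (last char: 's')
  sorted[11] = sassafras5ID$  (last char: '$')
  sorted[12] = ssafras5ID$sa  (last char: 'a')
Last column: DsI5srsafas$a
Original string S is at sorted index 11

Answer: DsI5srsafas$a
11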